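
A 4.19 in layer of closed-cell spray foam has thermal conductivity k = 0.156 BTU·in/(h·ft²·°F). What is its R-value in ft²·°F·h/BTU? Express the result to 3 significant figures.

26.9 ft²·°F·h/BTU

R = L/k = 4.19/0.156 = 26.86 ft²·°F·h/BTU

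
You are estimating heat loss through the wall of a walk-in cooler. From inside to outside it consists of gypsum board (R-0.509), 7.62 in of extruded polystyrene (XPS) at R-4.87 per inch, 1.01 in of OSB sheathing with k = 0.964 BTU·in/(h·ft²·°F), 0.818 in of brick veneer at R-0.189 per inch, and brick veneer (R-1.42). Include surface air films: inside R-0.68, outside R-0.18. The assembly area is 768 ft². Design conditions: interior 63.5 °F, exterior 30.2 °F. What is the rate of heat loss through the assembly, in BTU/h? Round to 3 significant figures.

7.62 × 4.87 = 37.11
1.01/0.964 = 1.048
0.818 × 0.189 = 0.1546
R_total = 0.68 + 0.509 + 37.11 + 1.048 + 0.1546 + 1.42 + 0.18 = 41.1 ft²·°F·h/BTU
Q = A·ΔT/R = 768 × (63.5 − 30.2) / 41.1 = 622.2 BTU/h

622 BTU/h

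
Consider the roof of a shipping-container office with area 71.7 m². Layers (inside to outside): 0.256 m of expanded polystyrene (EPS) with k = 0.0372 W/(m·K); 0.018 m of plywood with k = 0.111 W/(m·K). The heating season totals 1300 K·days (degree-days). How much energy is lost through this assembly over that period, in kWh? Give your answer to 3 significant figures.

0.256/0.0372 = 6.882
0.018/0.111 = 0.1622
R_total = 6.882 + 0.1622 = 7.044 m²·K/W
E = A × HDD × 24 / R / 1000 = 71.7 × 1300 × 24 / 7.044 / 1000 = 317.6 kWh

318 kWh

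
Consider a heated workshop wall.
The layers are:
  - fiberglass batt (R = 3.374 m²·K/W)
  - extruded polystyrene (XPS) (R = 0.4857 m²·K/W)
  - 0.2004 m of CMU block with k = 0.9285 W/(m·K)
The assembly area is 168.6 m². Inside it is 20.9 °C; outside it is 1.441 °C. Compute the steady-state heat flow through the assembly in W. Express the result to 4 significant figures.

0.2004/0.9285 = 0.21583
R_total = 3.374 + 0.4857 + 0.21583 = 4.0755 m²·K/W
Q = A·ΔT/R = 168.6 × (20.9 − 1.441) / 4.0755 = 805 W

805.0 W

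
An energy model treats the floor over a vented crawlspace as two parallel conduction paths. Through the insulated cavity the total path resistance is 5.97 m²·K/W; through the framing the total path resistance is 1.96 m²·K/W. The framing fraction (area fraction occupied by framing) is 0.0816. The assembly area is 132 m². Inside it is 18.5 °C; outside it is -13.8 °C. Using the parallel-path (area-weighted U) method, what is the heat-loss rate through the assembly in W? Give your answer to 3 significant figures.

U_eff = 0.9184/5.97 + 0.0816/1.96 = 0.1538 + 0.04163 = 0.1955
R_eff = 1/U_eff = 5.116 m²·K/W
Q = 132 × (18.5 − (-13.8)) / 5.116 = 833.4 W

833 W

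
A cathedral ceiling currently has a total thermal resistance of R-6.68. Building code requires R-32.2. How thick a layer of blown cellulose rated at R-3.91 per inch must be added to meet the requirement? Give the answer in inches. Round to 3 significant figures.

6.53 in

ΔR = 32.2 − 6.68 = 25.52 ft²·°F·h/BTU
L = ΔR / (R/in) = 25.52/3.91 = 6.527 in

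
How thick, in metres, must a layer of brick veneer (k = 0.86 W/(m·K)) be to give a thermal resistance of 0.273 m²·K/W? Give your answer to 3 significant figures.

0.235 m

L = R·k = 0.273 × 0.86 = 0.2348 m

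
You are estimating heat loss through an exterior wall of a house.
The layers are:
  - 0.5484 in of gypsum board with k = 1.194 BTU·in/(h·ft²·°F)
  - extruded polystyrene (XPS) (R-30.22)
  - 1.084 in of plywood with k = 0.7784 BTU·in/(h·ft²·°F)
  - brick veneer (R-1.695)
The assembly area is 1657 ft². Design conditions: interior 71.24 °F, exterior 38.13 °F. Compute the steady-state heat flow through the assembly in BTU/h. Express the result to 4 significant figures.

0.5484/1.194 = 0.4593
1.084/0.7784 = 1.3926
R_total = 0.4593 + 30.22 + 1.3926 + 1.695 = 33.767 ft²·°F·h/BTU
Q = A·ΔT/R = 1657 × (71.24 − 38.13) / 33.767 = 1624.8 BTU/h

1625 BTU/h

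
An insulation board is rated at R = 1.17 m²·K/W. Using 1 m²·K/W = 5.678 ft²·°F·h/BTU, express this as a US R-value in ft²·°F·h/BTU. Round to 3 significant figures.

R_US = 1.17 × 5.678 = 6.643

6.64 ft²·°F·h/BTU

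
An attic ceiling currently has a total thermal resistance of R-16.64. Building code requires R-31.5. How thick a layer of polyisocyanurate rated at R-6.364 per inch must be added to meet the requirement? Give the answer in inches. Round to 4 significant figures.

2.335 in

ΔR = 31.5 − 16.64 = 14.86 ft²·°F·h/BTU
L = ΔR / (R/in) = 14.86/6.364 = 2.335 in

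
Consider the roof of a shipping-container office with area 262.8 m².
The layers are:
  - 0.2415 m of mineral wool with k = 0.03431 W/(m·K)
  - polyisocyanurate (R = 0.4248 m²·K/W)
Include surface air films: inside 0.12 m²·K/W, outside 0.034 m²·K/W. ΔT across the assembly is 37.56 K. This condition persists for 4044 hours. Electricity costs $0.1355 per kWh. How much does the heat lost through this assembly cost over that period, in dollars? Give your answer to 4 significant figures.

710.0 dollars

0.2415/0.03431 = 7.0388
R_total = 0.12 + 7.0388 + 0.4248 + 0.034 = 7.6176 m²·K/W
Q = 262.8 × 37.56 / 7.6176 = 1295.8 W
E = 1295.8 W × 4044 h / 1000 = 5240.2 kWh
Cost = 5240.2 × 0.1355 = $710.04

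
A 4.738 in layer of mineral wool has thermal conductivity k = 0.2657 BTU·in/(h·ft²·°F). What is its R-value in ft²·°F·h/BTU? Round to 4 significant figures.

R = L/k = 4.738/0.2657 = 17.832 ft²·°F·h/BTU

17.83 ft²·°F·h/BTU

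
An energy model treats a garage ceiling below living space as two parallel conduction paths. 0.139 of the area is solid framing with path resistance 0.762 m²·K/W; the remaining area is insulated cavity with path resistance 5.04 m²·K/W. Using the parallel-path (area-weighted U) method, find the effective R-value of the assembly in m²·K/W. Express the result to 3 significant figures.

U_eff = 0.861/5.04 + 0.139/0.762 = 0.1708 + 0.1824 = 0.3532
R_eff = 1/U_eff = 2.831 m²·K/W

2.83 m²·K/W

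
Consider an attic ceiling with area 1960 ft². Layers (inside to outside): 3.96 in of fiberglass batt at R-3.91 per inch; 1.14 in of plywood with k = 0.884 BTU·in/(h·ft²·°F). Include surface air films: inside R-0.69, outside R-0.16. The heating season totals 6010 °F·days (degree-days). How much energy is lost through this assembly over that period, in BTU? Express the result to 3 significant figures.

3.96 × 3.91 = 15.48
1.14/0.884 = 1.29
R_total = 0.69 + 15.48 + 1.29 + 0.16 = 17.62 ft²·°F·h/BTU
E = A × HDD × 24 / R = 1960 × 6010 × 24 / 17.62 = 16040000 BTU

16000000 BTU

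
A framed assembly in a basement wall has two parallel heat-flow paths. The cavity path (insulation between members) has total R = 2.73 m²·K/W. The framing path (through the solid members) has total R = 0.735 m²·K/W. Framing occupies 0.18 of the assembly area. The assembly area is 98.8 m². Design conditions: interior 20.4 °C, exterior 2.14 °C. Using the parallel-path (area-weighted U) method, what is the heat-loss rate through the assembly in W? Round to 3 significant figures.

U_eff = 0.82/2.73 + 0.18/0.735 = 0.3004 + 0.2449 = 0.5453
R_eff = 1/U_eff = 1.834 m²·K/W
Q = 98.8 × (20.4 − 2.14) / 1.834 = 983.7 W

984 W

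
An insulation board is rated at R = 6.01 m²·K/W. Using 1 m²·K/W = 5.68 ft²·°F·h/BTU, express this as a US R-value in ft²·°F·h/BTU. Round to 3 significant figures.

34.1 ft²·°F·h/BTU

R_US = 6.01 × 5.68 = 34.14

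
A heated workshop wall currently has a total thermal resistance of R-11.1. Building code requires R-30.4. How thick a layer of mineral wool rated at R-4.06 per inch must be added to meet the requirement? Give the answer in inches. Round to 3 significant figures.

4.75 in

ΔR = 30.4 − 11.1 = 19.3 ft²·°F·h/BTU
L = ΔR / (R/in) = 19.3/4.06 = 4.754 in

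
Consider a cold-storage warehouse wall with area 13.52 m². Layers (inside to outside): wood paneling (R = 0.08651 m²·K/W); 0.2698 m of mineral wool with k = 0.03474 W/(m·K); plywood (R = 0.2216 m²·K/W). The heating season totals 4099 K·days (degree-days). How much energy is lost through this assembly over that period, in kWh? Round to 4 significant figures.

0.2698/0.03474 = 7.7663
R_total = 0.08651 + 7.7663 + 0.2216 = 8.0744 m²·K/W
E = A × HDD × 24 / R / 1000 = 13.52 × 4099 × 24 / 8.0744 / 1000 = 164.72 kWh

164.7 kWh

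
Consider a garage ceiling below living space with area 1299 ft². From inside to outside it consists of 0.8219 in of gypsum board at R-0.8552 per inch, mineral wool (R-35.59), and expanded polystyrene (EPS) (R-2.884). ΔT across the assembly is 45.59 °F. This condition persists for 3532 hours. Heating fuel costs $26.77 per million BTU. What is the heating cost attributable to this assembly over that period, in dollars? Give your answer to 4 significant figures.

0.8219 × 0.8552 = 0.70289
R_total = 0.70289 + 35.59 + 2.884 = 39.177 ft²·°F·h/BTU
Q = 1299 × 45.59 / 39.177 = 1511.6 BTU/h
E = 1511.6 × 3532 = 5339100 BTU
Cost = 5339100/10⁶ × 26.77 = $142.93

142.9 dollars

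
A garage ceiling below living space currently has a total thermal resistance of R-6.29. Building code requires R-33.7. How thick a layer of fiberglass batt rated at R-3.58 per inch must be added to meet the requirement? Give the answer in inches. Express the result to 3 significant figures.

7.66 in

ΔR = 33.7 − 6.29 = 27.41 ft²·°F·h/BTU
L = ΔR / (R/in) = 27.41/3.58 = 7.656 in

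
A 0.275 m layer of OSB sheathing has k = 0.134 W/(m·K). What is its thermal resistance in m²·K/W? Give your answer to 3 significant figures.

2.05 m²·K/W

R = L/k = 0.275/0.134 = 2.052 m²·K/W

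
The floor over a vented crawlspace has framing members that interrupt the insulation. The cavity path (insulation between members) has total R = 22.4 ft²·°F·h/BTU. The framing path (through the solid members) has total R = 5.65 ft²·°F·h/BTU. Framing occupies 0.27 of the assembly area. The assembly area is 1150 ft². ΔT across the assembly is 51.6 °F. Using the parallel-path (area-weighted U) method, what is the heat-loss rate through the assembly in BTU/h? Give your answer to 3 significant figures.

U_eff = 0.73/22.4 + 0.27/5.65 = 0.03259 + 0.04779 = 0.08038
R_eff = 1/U_eff = 12.44 ft²·°F·h/BTU
Q = 1150 × 51.6 / 12.44 = 4770 BTU/h

4770 BTU/h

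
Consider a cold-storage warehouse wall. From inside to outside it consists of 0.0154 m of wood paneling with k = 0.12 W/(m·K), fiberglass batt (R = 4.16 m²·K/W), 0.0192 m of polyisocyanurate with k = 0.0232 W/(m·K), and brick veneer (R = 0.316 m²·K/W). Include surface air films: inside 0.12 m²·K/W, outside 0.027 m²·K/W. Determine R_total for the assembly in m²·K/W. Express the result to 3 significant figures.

0.0154/0.12 = 0.1283
0.0192/0.0232 = 0.8276
R_total = 0.12 + 0.1283 + 4.16 + 0.8276 + 0.316 + 0.027 = 5.579 m²·K/W

5.58 m²·K/W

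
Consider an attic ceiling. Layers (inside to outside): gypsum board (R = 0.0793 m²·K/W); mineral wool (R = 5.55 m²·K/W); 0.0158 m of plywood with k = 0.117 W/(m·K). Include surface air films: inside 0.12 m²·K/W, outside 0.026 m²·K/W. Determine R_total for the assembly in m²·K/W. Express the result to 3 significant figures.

5.91 m²·K/W

0.0158/0.117 = 0.135
R_total = 0.12 + 0.0793 + 5.55 + 0.135 + 0.026 = 5.91 m²·K/W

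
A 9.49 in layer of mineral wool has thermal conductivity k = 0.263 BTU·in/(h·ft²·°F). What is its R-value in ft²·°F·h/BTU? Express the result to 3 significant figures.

36.1 ft²·°F·h/BTU

R = L/k = 9.49/0.263 = 36.08 ft²·°F·h/BTU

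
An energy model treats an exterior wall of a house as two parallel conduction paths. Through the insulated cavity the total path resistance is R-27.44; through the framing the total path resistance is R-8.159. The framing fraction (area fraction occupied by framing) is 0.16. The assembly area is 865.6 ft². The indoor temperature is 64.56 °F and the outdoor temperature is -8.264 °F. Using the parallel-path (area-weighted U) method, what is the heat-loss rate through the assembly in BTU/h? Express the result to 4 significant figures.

3166 BTU/h

U_eff = 0.84/27.44 + 0.16/8.159 = 0.030612 + 0.01961 = 0.050222
R_eff = 1/U_eff = 19.911 ft²·°F·h/BTU
Q = 865.6 × (64.56 − (-8.264)) / 19.911 = 3165.8 BTU/h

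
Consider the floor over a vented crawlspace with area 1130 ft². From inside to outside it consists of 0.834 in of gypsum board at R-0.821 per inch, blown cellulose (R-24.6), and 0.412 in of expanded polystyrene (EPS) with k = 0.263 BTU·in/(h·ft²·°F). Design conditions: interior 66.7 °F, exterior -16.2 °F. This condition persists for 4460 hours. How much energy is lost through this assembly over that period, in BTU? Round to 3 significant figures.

15600000 BTU

0.834 × 0.821 = 0.6847
0.412/0.263 = 1.567
R_total = 0.6847 + 24.6 + 1.567 = 26.85 ft²·°F·h/BTU
Q = 1130 × (66.7 − (-16.2)) / 26.85 = 3489 BTU/h
E = 3489 × 4460 = 15560000 BTU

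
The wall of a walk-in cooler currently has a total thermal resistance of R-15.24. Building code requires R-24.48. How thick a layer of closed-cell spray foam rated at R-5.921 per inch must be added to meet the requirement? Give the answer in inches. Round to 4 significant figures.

ΔR = 24.48 − 15.24 = 9.24 ft²·°F·h/BTU
L = ΔR / (R/in) = 9.24/5.921 = 1.5605 in

1.561 in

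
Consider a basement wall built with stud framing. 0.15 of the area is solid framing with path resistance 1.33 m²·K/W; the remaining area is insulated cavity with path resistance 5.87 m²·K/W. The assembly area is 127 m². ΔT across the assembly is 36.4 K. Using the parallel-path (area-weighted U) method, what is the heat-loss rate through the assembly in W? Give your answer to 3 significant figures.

U_eff = 0.85/5.87 + 0.15/1.33 = 0.1448 + 0.1128 = 0.2576
R_eff = 1/U_eff = 3.882 m²·K/W
Q = 127 × 36.4 / 3.882 = 1191 W

1190 W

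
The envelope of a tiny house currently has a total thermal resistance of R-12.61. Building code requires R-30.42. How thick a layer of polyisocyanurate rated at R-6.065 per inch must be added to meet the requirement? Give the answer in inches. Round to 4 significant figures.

2.937 in

ΔR = 30.42 − 12.61 = 17.81 ft²·°F·h/BTU
L = ΔR / (R/in) = 17.81/6.065 = 2.9365 in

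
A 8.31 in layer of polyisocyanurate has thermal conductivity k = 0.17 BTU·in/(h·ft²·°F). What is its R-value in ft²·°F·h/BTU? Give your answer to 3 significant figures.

48.9 ft²·°F·h/BTU

R = L/k = 8.31/0.17 = 48.88 ft²·°F·h/BTU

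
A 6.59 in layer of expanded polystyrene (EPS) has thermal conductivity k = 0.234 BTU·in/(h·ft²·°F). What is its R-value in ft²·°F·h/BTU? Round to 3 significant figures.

28.2 ft²·°F·h/BTU

R = L/k = 6.59/0.234 = 28.16 ft²·°F·h/BTU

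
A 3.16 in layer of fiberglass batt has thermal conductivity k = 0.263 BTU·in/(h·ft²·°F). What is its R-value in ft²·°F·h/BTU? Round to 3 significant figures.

12.0 ft²·°F·h/BTU

R = L/k = 3.16/0.263 = 12.02 ft²·°F·h/BTU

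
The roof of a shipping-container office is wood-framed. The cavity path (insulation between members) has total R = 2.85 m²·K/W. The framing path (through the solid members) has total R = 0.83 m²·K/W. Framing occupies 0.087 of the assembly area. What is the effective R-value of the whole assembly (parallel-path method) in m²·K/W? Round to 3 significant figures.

2.35 m²·K/W

U_eff = 0.913/2.85 + 0.087/0.83 = 0.3204 + 0.1048 = 0.4252
R_eff = 1/U_eff = 2.352 m²·K/W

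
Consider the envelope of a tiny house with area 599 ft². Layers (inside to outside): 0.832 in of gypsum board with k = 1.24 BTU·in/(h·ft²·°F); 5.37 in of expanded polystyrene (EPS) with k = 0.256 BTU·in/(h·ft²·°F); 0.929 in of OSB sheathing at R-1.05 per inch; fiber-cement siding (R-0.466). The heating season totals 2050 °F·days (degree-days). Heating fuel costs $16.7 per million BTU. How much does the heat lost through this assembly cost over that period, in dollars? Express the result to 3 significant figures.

0.832/1.24 = 0.671
5.37/0.256 = 20.98
0.929 × 1.05 = 0.9755
R_total = 0.671 + 20.98 + 0.9755 + 0.466 = 23.09 ft²·°F·h/BTU
E = A × HDD × 24 / R = 599 × 2050 × 24 / 23.09 = 1276000 BTU
Cost = 1276000/10⁶ × 16.7 = $21.32

21.3 dollars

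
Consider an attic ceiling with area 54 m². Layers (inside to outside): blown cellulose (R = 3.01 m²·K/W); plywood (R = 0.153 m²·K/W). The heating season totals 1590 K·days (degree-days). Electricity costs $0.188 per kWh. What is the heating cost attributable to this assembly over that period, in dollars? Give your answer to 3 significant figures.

R_total = 3.01 + 0.153 = 3.163 m²·K/W
E = A × HDD × 24 / R / 1000 = 54 × 1590 × 24 / 3.163 / 1000 = 651.5 kWh
Cost = 651.5 × 0.188 = $122.5

122 dollars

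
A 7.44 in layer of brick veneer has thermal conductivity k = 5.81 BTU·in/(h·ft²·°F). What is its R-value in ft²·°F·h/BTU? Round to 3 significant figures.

R = L/k = 7.44/5.81 = 1.281 ft²·°F·h/BTU

1.28 ft²·°F·h/BTU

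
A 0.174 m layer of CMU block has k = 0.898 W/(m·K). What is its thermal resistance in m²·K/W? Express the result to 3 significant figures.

0.194 m²·K/W

R = L/k = 0.174/0.898 = 0.1938 m²·K/W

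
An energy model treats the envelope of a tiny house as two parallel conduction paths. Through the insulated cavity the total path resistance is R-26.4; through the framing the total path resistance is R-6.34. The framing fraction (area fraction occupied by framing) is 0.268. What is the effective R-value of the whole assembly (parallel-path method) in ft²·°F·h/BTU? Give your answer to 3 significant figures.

U_eff = 0.732/26.4 + 0.268/6.34 = 0.02773 + 0.04227 = 0.07
R_eff = 1/U_eff = 14.29 ft²·°F·h/BTU

14.3 ft²·°F·h/BTU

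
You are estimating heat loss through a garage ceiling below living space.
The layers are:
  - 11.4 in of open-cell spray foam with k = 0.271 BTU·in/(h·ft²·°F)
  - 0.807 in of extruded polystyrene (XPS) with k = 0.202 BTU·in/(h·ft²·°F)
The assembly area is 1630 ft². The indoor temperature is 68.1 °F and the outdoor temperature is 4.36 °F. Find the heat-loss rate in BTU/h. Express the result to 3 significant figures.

2260 BTU/h

11.4/0.271 = 42.07
0.807/0.202 = 3.995
R_total = 42.07 + 3.995 = 46.06 ft²·°F·h/BTU
Q = A·ΔT/R = 1630 × (68.1 − 4.36) / 46.06 = 2256 BTU/h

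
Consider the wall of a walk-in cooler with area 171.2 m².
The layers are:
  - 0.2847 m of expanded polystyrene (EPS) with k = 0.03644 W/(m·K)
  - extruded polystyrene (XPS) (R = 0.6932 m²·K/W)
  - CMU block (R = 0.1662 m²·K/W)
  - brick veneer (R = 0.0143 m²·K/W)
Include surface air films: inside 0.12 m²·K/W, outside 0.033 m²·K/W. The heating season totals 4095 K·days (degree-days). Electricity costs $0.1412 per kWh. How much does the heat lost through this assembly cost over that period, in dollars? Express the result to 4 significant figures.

268.8 dollars

0.2847/0.03644 = 7.8128
R_total = 0.12 + 7.8128 + 0.6932 + 0.1662 + 0.0143 + 0.033 = 8.8395 m²·K/W
E = A × HDD × 24 / R / 1000 = 171.2 × 4095 × 24 / 8.8395 / 1000 = 1903.4 kWh
Cost = 1903.4 × 0.1412 = $268.77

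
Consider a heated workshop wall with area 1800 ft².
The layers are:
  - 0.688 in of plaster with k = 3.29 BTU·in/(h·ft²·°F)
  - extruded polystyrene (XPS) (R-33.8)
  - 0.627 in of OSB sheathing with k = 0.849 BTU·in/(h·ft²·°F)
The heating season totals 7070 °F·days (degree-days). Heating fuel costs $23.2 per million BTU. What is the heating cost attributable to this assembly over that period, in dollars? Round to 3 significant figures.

204 dollars

0.688/3.29 = 0.2091
0.627/0.849 = 0.7385
R_total = 0.2091 + 33.8 + 0.7385 = 34.75 ft²·°F·h/BTU
E = A × HDD × 24 / R = 1800 × 7070 × 24 / 34.75 = 8790000 BTU
Cost = 8790000/10⁶ × 23.2 = $203.9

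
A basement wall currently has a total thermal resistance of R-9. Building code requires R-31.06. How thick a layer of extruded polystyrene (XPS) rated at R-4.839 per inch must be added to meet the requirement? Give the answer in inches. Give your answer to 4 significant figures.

ΔR = 31.06 − 9 = 22.06 ft²·°F·h/BTU
L = ΔR / (R/in) = 22.06/4.839 = 4.5588 in

4.559 in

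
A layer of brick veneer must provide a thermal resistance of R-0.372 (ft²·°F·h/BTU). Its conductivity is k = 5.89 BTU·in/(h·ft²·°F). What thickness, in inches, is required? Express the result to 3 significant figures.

L = R × k = 0.372 × 5.89 = 2.191 in

2.19 in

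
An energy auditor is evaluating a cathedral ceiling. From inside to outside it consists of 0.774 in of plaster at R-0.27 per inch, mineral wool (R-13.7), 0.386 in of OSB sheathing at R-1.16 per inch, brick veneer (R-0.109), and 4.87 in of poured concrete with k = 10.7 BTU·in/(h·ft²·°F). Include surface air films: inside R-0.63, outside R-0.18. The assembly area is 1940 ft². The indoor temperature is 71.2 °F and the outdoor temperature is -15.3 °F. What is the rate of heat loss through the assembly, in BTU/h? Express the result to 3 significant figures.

10700 BTU/h

0.774 × 0.27 = 0.209
0.386 × 1.16 = 0.4478
4.87/10.7 = 0.4551
R_total = 0.63 + 0.209 + 13.7 + 0.4478 + 0.109 + 0.4551 + 0.18 = 15.73 ft²·°F·h/BTU
Q = A·ΔT/R = 1940 × (71.2 − (-15.3)) / 15.73 = 10670 BTU/h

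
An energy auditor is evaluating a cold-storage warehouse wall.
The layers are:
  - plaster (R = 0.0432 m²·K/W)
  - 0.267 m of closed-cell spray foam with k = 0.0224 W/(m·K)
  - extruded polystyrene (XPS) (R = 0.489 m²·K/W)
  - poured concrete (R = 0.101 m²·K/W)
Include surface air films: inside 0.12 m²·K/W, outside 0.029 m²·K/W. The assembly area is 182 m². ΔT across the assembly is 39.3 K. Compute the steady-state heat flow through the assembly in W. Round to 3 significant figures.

563 W

0.267/0.0224 = 11.92
R_total = 0.12 + 0.0432 + 11.92 + 0.489 + 0.101 + 0.029 = 12.7 m²·K/W
Q = A·ΔT/R = 182 × 39.3 / 12.7 = 563.1 W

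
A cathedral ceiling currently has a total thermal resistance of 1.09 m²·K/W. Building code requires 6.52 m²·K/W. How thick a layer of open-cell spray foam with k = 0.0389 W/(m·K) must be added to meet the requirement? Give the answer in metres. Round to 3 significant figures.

ΔR = 6.52 − 1.09 = 5.43 m²·K/W
L = ΔR × k = 5.43 × 0.0389 = 0.2112 m

0.211 m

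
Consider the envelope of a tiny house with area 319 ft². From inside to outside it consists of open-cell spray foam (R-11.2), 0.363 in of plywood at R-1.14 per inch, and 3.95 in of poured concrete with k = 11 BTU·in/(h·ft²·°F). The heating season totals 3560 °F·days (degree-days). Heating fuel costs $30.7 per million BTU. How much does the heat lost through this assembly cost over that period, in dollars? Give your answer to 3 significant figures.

69.9 dollars

0.363 × 1.14 = 0.4138
3.95/11 = 0.3591
R_total = 11.2 + 0.4138 + 0.3591 = 11.97 ft²·°F·h/BTU
E = A × HDD × 24 / R = 319 × 3560 × 24 / 11.97 = 2276000 BTU
Cost = 2276000/10⁶ × 30.7 = $69.89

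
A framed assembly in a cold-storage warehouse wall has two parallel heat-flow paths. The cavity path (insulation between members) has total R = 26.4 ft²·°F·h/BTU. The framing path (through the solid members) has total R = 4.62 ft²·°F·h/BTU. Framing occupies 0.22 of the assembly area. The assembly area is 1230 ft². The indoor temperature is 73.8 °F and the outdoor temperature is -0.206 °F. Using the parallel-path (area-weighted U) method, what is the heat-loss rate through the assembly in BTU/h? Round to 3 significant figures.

7020 BTU/h

U_eff = 0.78/26.4 + 0.22/4.62 = 0.02955 + 0.04762 = 0.07716
R_eff = 1/U_eff = 12.96 ft²·°F·h/BTU
Q = 1230 × (73.8 − (-0.206)) / 12.96 = 7024 BTU/h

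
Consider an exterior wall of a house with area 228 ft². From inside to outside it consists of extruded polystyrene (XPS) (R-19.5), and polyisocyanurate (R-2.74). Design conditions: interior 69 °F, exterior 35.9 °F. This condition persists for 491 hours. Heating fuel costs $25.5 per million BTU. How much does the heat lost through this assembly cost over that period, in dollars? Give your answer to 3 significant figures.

R_total = 19.5 + 2.74 = 22.24 ft²·°F·h/BTU
Q = 228 × (69 − 35.9) / 22.24 = 339.3 BTU/h
E = 339.3 × 491 = 166600 BTU
Cost = 166600/10⁶ × 25.5 = $4.249

4.25 dollars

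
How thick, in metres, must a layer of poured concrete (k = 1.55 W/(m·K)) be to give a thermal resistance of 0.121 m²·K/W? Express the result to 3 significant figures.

L = R·k = 0.121 × 1.55 = 0.1875 m

0.188 m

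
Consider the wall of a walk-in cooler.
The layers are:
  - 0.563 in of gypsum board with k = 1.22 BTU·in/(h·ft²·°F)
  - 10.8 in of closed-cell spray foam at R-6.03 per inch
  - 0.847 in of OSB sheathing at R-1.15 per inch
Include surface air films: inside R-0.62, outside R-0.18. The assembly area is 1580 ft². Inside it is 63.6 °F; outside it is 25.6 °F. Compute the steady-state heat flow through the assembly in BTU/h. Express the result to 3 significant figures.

891 BTU/h

0.563/1.22 = 0.4615
10.8 × 6.03 = 65.12
0.847 × 1.15 = 0.974
R_total = 0.62 + 0.4615 + 65.12 + 0.974 + 0.18 = 67.36 ft²·°F·h/BTU
Q = A·ΔT/R = 1580 × (63.6 − 25.6) / 67.36 = 891.3 BTU/h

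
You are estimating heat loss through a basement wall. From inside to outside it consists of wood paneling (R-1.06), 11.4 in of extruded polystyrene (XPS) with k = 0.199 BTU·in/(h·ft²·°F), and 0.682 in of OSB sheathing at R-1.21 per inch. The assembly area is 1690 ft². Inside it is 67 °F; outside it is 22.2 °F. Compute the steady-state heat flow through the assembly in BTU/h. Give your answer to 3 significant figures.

1280 BTU/h

11.4/0.199 = 57.29
0.682 × 1.21 = 0.8252
R_total = 1.06 + 57.29 + 0.8252 = 59.17 ft²·°F·h/BTU
Q = A·ΔT/R = 1690 × (67 − 22.2) / 59.17 = 1280 BTU/h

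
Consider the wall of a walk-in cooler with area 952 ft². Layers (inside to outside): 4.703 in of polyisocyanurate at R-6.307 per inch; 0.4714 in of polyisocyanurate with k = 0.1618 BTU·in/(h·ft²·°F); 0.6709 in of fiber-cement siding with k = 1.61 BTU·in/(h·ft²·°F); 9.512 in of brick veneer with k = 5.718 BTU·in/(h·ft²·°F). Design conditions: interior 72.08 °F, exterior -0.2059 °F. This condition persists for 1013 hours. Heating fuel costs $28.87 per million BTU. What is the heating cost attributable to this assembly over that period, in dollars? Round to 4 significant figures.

4.703 × 6.307 = 29.662
0.4714/0.1618 = 2.9135
0.6709/1.61 = 0.41671
9.512/5.718 = 1.6635
R_total = 29.662 + 2.9135 + 0.41671 + 1.6635 = 34.656 ft²·°F·h/BTU
Q = 952 × (72.08 − (-0.2059)) / 34.656 = 1985.7 BTU/h
E = 1985.7 × 1013 = 2011500 BTU
Cost = 2011500/10⁶ × 28.87 = $58.073

58.07 dollars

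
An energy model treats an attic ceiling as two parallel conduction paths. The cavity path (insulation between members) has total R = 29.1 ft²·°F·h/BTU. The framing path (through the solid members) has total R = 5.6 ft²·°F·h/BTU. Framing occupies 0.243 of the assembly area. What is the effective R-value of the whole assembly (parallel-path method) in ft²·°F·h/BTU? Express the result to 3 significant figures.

U_eff = 0.757/29.1 + 0.243/5.6 = 0.02601 + 0.04339 = 0.06941
R_eff = 1/U_eff = 14.41 ft²·°F·h/BTU

14.4 ft²·°F·h/BTU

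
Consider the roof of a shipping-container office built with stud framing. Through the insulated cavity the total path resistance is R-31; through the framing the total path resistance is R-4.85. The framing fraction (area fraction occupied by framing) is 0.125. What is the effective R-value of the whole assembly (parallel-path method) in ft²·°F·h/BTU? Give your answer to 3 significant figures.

U_eff = 0.875/31 + 0.125/4.85 = 0.02823 + 0.02577 = 0.054
R_eff = 1/U_eff = 18.52 ft²·°F·h/BTU

18.5 ft²·°F·h/BTU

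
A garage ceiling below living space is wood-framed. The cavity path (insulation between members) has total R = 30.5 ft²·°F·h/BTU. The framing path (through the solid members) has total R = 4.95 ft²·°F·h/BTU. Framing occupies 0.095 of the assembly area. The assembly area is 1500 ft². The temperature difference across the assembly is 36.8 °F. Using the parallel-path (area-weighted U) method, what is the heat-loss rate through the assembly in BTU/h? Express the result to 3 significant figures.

2700 BTU/h

U_eff = 0.905/30.5 + 0.095/4.95 = 0.02967 + 0.01919 = 0.04886
R_eff = 1/U_eff = 20.46 ft²·°F·h/BTU
Q = 1500 × 36.8 / 20.46 = 2697 BTU/h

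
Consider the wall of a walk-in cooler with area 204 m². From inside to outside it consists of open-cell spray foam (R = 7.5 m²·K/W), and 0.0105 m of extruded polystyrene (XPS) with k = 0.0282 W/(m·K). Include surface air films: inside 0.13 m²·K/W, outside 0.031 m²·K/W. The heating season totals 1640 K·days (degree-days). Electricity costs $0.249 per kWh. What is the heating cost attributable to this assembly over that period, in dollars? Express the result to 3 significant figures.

0.0105/0.0282 = 0.3723
R_total = 0.13 + 7.5 + 0.3723 + 0.031 = 8.033 m²·K/W
E = A × HDD × 24 / R / 1000 = 204 × 1640 × 24 / 8.033 / 1000 = 999.5 kWh
Cost = 999.5 × 0.249 = $248.9

249 dollars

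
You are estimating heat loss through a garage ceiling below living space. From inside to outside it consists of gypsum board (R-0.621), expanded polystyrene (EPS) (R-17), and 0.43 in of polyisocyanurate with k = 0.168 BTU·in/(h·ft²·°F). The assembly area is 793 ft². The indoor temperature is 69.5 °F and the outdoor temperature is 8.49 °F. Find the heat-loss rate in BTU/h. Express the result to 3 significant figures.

0.43/0.168 = 2.56
R_total = 0.621 + 17 + 2.56 = 20.18 ft²·°F·h/BTU
Q = A·ΔT/R = 793 × (69.5 − 8.49) / 20.18 = 2397 BTU/h

2400 BTU/h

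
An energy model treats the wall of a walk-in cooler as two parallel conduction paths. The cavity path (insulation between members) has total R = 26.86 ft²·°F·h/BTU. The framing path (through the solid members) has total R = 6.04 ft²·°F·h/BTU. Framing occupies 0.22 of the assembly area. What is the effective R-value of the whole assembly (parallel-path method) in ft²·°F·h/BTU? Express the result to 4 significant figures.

15.28 ft²·°F·h/BTU

U_eff = 0.78/26.86 + 0.22/6.04 = 0.029039 + 0.036424 = 0.065463
R_eff = 1/U_eff = 15.276 ft²·°F·h/BTU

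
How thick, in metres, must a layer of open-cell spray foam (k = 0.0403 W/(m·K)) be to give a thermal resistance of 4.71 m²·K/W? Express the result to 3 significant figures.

0.190 m

L = R·k = 4.71 × 0.0403 = 0.1898 m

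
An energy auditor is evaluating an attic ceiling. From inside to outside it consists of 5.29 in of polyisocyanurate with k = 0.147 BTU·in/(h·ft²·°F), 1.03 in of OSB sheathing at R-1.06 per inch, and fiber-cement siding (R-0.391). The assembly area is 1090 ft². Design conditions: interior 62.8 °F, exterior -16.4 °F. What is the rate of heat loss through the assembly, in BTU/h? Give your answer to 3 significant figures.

5.29/0.147 = 35.99
1.03 × 1.06 = 1.092
R_total = 35.99 + 1.092 + 0.391 = 37.47 ft²·°F·h/BTU
Q = A·ΔT/R = 1090 × (62.8 − (-16.4)) / 37.47 = 2304 BTU/h

2300 BTU/h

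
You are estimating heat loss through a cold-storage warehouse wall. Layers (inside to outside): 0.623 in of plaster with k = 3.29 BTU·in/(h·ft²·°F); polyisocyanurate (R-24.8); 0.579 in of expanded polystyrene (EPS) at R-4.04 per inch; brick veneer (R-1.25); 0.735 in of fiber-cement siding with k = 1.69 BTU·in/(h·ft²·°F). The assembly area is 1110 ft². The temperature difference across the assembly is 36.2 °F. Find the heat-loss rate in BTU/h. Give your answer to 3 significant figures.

0.623/3.29 = 0.1894
0.579 × 4.04 = 2.339
0.735/1.69 = 0.4349
R_total = 0.1894 + 24.8 + 2.339 + 1.25 + 0.4349 = 29.01 ft²·°F·h/BTU
Q = A·ΔT/R = 1110 × 36.2 / 29.01 = 1385 BTU/h

1380 BTU/h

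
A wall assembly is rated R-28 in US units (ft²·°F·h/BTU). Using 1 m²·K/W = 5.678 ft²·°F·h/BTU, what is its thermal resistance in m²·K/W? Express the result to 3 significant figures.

4.93 m²·K/W

R_SI = 28/5.678 = 4.931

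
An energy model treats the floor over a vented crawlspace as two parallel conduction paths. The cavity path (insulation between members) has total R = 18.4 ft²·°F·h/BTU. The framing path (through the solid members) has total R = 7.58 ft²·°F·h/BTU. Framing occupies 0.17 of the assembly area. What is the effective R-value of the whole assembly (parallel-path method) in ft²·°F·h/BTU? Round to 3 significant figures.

14.8 ft²·°F·h/BTU

U_eff = 0.83/18.4 + 0.17/7.58 = 0.04511 + 0.02243 = 0.06754
R_eff = 1/U_eff = 14.81 ft²·°F·h/BTU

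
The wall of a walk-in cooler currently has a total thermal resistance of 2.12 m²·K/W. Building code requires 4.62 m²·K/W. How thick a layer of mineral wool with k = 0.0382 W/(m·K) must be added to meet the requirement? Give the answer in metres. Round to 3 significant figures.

ΔR = 4.62 − 2.12 = 2.5 m²·K/W
L = ΔR × k = 2.5 × 0.0382 = 0.0955 m

0.0955 m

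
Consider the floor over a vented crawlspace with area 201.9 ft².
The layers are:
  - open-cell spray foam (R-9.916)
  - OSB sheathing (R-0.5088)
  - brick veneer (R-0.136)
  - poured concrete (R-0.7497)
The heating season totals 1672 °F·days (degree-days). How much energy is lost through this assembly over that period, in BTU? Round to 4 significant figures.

716300 BTU

R_total = 9.916 + 0.5088 + 0.136 + 0.7497 = 11.311 ft²·°F·h/BTU
E = A × HDD × 24 / R = 201.9 × 1672 × 24 / 11.311 = 716310 BTU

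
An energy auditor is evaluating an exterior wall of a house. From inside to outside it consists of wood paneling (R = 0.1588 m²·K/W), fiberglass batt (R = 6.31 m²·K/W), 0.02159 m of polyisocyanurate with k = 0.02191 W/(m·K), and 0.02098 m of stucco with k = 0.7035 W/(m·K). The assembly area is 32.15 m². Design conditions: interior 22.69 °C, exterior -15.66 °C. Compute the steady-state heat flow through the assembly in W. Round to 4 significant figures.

164.7 W

0.02159/0.02191 = 0.98539
0.02098/0.7035 = 0.029822
R_total = 0.1588 + 6.31 + 0.98539 + 0.029822 = 7.484 m²·K/W
Q = A·ΔT/R = 32.15 × (22.69 − (-15.66)) / 7.484 = 164.74 W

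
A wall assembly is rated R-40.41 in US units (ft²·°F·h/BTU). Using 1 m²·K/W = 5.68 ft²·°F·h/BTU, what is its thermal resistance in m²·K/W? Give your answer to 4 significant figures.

R_SI = 40.41/5.68 = 7.1144

7.114 m²·K/W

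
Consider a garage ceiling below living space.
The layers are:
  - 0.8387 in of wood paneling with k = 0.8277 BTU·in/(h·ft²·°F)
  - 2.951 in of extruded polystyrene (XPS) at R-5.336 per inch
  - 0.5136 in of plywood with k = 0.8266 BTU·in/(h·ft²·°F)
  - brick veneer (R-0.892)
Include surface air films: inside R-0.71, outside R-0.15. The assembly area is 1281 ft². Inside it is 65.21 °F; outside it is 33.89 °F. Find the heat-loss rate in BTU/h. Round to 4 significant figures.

2097 BTU/h

0.8387/0.8277 = 1.0133
2.951 × 5.336 = 15.747
0.5136/0.8266 = 0.62134
R_total = 0.71 + 1.0133 + 15.747 + 0.62134 + 0.892 + 0.15 = 19.133 ft²·°F·h/BTU
Q = A·ΔT/R = 1281 × (65.21 − 33.89) / 19.133 = 2096.9 BTU/h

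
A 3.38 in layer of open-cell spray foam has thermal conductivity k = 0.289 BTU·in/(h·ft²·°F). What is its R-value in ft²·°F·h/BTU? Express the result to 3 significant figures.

R = L/k = 3.38/0.289 = 11.7 ft²·°F·h/BTU

11.7 ft²·°F·h/BTU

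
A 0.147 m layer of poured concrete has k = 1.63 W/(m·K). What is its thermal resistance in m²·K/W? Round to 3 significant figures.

R = L/k = 0.147/1.63 = 0.09018 m²·K/W

0.0902 m²·K/W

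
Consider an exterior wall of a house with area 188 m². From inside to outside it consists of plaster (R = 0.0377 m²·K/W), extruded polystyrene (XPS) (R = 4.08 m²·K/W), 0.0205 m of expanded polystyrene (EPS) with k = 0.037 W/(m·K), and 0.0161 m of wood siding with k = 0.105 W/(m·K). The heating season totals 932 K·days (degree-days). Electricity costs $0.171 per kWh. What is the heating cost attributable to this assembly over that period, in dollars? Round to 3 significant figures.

149 dollars

0.0205/0.037 = 0.5541
0.0161/0.105 = 0.1533
R_total = 0.0377 + 4.08 + 0.5541 + 0.1533 = 4.825 m²·K/W
E = A × HDD × 24 / R / 1000 = 188 × 932 × 24 / 4.825 / 1000 = 871.5 kWh
Cost = 871.5 × 0.171 = $149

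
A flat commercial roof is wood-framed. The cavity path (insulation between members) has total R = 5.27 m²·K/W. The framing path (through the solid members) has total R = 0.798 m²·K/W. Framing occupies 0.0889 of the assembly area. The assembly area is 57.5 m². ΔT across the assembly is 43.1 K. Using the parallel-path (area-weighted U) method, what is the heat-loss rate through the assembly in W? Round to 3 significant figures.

U_eff = 0.9111/5.27 + 0.0889/0.798 = 0.1729 + 0.1114 = 0.2843
R_eff = 1/U_eff = 3.518 m²·K/W
Q = 57.5 × 43.1 / 3.518 = 704.5 W

705 W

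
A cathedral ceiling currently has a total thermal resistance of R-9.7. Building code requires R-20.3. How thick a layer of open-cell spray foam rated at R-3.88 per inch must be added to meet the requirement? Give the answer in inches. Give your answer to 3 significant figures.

ΔR = 20.3 − 9.7 = 10.6 ft²·°F·h/BTU
L = ΔR / (R/in) = 10.6/3.88 = 2.732 in

2.73 in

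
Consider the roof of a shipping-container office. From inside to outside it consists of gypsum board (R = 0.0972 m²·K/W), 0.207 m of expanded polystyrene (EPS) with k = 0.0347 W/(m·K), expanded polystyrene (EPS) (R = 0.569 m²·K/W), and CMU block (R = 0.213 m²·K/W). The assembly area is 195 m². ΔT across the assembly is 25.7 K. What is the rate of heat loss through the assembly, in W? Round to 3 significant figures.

732 W

0.207/0.0347 = 5.965
R_total = 0.0972 + 5.965 + 0.569 + 0.213 = 6.845 m²·K/W
Q = A·ΔT/R = 195 × 25.7 / 6.845 = 732.2 W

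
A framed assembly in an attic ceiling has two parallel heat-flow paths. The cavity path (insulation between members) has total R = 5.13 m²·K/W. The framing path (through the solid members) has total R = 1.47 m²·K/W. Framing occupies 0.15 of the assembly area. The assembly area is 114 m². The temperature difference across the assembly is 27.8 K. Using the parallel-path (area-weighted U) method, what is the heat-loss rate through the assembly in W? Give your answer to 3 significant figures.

848 W

U_eff = 0.85/5.13 + 0.15/1.47 = 0.1657 + 0.102 = 0.2677
R_eff = 1/U_eff = 3.735 m²·K/W
Q = 114 × 27.8 / 3.735 = 848.5 W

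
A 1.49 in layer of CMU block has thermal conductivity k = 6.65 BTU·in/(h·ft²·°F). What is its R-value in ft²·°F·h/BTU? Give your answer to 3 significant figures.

0.224 ft²·°F·h/BTU

R = L/k = 1.49/6.65 = 0.2241 ft²·°F·h/BTU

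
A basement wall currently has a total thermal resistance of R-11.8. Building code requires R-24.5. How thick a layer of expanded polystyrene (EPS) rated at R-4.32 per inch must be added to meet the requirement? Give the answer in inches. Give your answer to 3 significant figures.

ΔR = 24.5 − 11.8 = 12.7 ft²·°F·h/BTU
L = ΔR / (R/in) = 12.7/4.32 = 2.94 in

2.94 in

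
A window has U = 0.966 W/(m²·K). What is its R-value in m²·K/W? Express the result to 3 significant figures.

1.04 m²·K/W

R = 1/U = 1/0.966 = 1.035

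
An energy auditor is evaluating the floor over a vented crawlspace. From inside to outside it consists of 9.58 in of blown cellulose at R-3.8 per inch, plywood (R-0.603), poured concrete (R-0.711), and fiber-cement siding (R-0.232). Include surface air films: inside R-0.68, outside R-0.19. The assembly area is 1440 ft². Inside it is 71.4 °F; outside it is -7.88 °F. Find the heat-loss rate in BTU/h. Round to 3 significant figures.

2940 BTU/h

9.58 × 3.8 = 36.4
R_total = 0.68 + 36.4 + 0.603 + 0.711 + 0.232 + 0.19 = 38.82 ft²·°F·h/BTU
Q = A·ΔT/R = 1440 × (71.4 − (-7.88)) / 38.82 = 2941 BTU/h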